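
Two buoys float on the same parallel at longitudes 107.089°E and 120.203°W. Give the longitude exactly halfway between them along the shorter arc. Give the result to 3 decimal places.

Signed shortest Δλ from +107.089° to -120.203° is +132.708°.
Midpoint longitude = +107.089° + (+132.708°)/2 = +107.089° + 66.354° = +173.443°.
(The naïve average (+107.089 + -120.203)/2 = -6.557° is on the wrong side of the globe.)

173.443°E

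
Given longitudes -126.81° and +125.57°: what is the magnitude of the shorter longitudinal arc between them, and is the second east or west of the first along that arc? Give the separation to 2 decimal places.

107.62° west

Raw difference: 125.57 − -126.81 = 252.38°.
Normalise into (−180°, 180°]: 252.38° − 360° = -107.62°.
Negative ⇒ the second point lies to the west; separation 107.62°.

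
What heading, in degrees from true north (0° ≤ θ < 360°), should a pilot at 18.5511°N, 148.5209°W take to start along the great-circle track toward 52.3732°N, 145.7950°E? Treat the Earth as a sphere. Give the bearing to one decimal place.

Δλ = 145.7950 − -148.5209 = 294.3159°; wrapped into (−180°, 180°]: -65.6841°.
θ = atan2( sin Δλ · cos φ₂ , cos φ₁ · sin φ₂ − sin φ₁ · cos φ₂ · cos Δλ )
  = atan2(-0.55636, 0.67087) = -39.669° → normalised to [0°, 360°): 320.331°.

320.3°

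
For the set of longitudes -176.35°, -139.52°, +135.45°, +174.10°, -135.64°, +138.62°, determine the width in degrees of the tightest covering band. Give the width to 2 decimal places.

88.91°

Sort the longitudes: -176.35°, -139.52°, -135.64°, +135.45°, +138.62°, +174.10°.
Eastward gaps between consecutive values (wrapping around): 36.83°, 3.88°, 271.09°, 3.17°, 35.48°, 9.55°.
Largest gap = 271.09° ⇒ minimal covering band is its complement: 360° − 271.09° = 88.91°.
Band runs from +135.45° eastward to -135.64°, crossing the antimeridian.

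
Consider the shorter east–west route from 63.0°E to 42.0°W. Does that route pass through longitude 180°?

Signed shortest Δλ = ((-42.0 − 63.0 + 180) mod 360) − 180 = -105.0°.
Going west by 105.0° from +63.0° reaches -42.0° without touching 180°.

No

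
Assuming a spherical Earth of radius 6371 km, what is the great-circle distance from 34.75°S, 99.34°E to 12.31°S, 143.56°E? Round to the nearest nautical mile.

2751 nmi

Δλ = 143.56 − 99.34 = 44.22°.
Δφ = -12.31 − -34.75 = 22.44°.
a = sin²(Δφ/2) + cos φ₁ · cos φ₂ · sin²(Δλ/2) = 0.151584.
c = 2·atan2(√a, √(1−a)) = 0.79982 rad → d = 6371·c ≈ 5095.68 km ≈ 2751.45 nmi.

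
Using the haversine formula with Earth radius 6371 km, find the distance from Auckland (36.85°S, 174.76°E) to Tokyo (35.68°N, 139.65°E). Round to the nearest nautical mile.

4774 nmi

Δλ = 139.65 − 174.76 = -35.11°.
Δφ = 35.68 − -36.85 = 72.53°.
a = sin²(Δφ/2) + cos φ₁ · cos φ₂ · sin²(Δλ/2) = 0.409031.
c = 2·atan2(√a, √(1−a)) = 1.38784 rad → d = 6371·c ≈ 8841.92 km ≈ 4774.25 nmi.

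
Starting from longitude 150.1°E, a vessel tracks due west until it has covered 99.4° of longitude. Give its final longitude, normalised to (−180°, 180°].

50.7°E

Start at +150.1°; shift −99.4° → +50.7°.
+50.7° already lies in (−180°, 180°].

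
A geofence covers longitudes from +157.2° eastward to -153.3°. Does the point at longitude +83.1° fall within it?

No

Band width going east from +157.2° to -153.3°: ((-153.3 − 157.2) mod 360) = 49.5°.
Offset of +83.1° east of the west edge: ((83.1 − 157.2) mod 360) = 285.9°.
285.9° > 49.5° ⇒ outside.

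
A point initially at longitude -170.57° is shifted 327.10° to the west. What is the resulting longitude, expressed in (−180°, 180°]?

-137.67°

Start at -170.57°; shift −327.10° → -497.67°.
-497.67° lies outside (−180°, 180°]; add 360° → -137.67°.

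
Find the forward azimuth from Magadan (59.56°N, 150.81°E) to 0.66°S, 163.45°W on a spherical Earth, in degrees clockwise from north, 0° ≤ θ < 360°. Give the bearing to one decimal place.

Δλ = -163.45 − 150.81 = -314.26°; wrapped into (−180°, 180°]: 45.74°.
θ = atan2( sin Δλ · cos φ₂ , cos φ₁ · sin φ₂ − sin φ₁ · cos φ₂ · cos Δλ )
  = atan2(0.71613, -0.60751) = 130.309° → normalised to [0°, 360°): 130.309°.

130.3°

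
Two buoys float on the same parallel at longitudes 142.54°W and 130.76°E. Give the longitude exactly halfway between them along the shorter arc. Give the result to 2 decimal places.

174.11°E

Signed shortest Δλ from -142.54° to +130.76° is -86.70°.
Midpoint longitude = -142.54° + (-86.70°)/2 = -142.54° − 43.35° = -185.89°.
Normalise into (−180°, 180°]: +174.11°.
(The naïve average (-142.54 + +130.76)/2 = -5.89° is on the wrong side of the globe.)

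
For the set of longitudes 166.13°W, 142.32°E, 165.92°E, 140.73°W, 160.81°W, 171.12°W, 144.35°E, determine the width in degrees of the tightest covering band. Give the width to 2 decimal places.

Sort the longitudes: -171.12°, -166.13°, -160.81°, -140.73°, +142.32°, +144.35°, +165.92°.
Eastward gaps between consecutive values (wrapping around): 4.99°, 5.32°, 20.08°, 283.05°, 2.03°, 21.57°, 22.96°.
Largest gap = 283.05° ⇒ minimal covering band is its complement: 360° − 283.05° = 76.95°.
Band runs from +142.32° eastward to -140.73°, crossing the antimeridian.

76.95°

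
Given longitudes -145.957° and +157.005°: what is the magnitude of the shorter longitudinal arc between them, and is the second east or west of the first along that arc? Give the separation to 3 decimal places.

Raw difference: 157.005 − -145.957 = 302.962°.
Normalise into (−180°, 180°]: 302.962° − 360° = -57.038°.
Negative ⇒ the second point lies to the west; separation 57.038°.

57.038° west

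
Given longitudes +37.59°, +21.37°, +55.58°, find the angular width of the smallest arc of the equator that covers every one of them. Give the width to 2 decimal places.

Sort the longitudes: +21.37°, +37.59°, +55.58°.
Eastward gaps between consecutive values (wrapping around): 16.22°, 17.99°, 325.79°.
Largest gap = 325.79° ⇒ minimal covering band is its complement: 360° − 325.79° = 34.21°.
Band runs from +21.37° eastward to +55.58°.

34.21°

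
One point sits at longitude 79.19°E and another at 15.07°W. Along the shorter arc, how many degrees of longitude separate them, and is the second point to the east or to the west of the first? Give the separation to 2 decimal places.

Raw difference: -15.07 − 79.19 = -94.26°.
Normalise into (−180°, 180°]: -94.26° stays -94.26°.
Negative ⇒ the second point lies to the west; separation 94.26°.

94.26° west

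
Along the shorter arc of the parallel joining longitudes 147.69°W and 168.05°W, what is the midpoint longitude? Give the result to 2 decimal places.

157.87°W

Signed shortest Δλ from -147.69° to -168.05° is -20.36°.
Midpoint longitude = -147.69° + (-20.36°)/2 = -147.69° − 10.18° = -157.87°.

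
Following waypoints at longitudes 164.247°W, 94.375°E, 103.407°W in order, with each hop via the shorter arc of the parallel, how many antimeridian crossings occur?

Leg 1: -164.247° → +94.375°, shortest Δλ = -101.378° (west) — crosses 180°.
Leg 2: +94.375° → -103.407°, shortest Δλ = 162.218° (east) — crosses 180°.
Total crossings: 2.

2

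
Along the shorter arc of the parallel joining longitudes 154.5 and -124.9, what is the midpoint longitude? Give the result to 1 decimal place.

-165.2°

Signed shortest Δλ from +154.5° to -124.9° is +80.6°.
Midpoint longitude = +154.5° + (+80.6°)/2 = +154.5° + 40.3° = +194.8°.
Normalise into (−180°, 180°]: -165.2°.
(The naïve average (+154.5 + -124.9)/2 = 14.8° is on the wrong side of the globe.)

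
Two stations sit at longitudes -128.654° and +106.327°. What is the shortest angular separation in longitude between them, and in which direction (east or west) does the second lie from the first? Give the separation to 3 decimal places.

125.019° west

Raw difference: 106.327 − -128.654 = 234.981°.
Normalise into (−180°, 180°]: 234.981° − 360° = -125.019°.
Negative ⇒ the second point lies to the west; separation 125.019°.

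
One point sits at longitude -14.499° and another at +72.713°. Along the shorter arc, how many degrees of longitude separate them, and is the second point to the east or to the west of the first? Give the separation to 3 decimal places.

87.212° east

Raw difference: 72.713 − -14.499 = 87.212°.
Normalise into (−180°, 180°]: 87.212° stays 87.212°.
Positive ⇒ the second point lies to the east; separation 87.212°.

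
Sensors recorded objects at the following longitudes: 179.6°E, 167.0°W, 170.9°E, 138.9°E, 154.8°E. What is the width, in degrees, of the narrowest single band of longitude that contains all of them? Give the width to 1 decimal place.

Sort the longitudes: -167.0°, +138.9°, +154.8°, +170.9°, +179.6°.
Eastward gaps between consecutive values (wrapping around): 305.9°, 15.9°, 16.1°, 8.7°, 13.4°.
Largest gap = 305.9° ⇒ minimal covering band is its complement: 360° − 305.9° = 54.1°.
Band runs from +138.9° eastward to -167.0°, crossing the antimeridian.

54.1°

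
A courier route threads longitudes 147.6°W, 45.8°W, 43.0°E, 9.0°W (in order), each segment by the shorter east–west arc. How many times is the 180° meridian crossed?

Leg 1: -147.6° → -45.8°, shortest Δλ = 101.8° (east) — does not cross 180°.
Leg 2: -45.8° → +43.0°, shortest Δλ = 88.8° (east) — does not cross 180°.
Leg 3: +43.0° → -9.0°, shortest Δλ = -52.0° (west) — does not cross 180°.
Total crossings: 0.

0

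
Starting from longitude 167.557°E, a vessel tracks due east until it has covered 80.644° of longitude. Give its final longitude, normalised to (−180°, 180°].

111.799°W

Start at +167.557°; shift +80.644° → +248.201°.
+248.201° lies outside (−180°, 180°]; subtract 360° → -111.799°.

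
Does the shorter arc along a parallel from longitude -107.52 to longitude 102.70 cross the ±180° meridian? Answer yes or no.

Naïve |102.70 − -107.52| = 210.22° > 180°, so the shorter arc goes the other way round — across 180°.
Signed shortest Δλ = ((102.70 − -107.52 + 180) mod 360) − 180 = -149.78°.
Going west by 149.78° from -107.52° passes through 180° before reaching +102.70°.

Yes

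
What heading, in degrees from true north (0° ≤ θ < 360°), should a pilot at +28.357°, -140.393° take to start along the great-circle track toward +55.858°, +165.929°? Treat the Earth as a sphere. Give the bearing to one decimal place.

321.6°

Δλ = 165.929 − -140.393 = 306.322°; wrapped into (−180°, 180°]: -53.678°.
θ = atan2( sin Δλ · cos φ₂ , cos φ₁ · sin φ₂ − sin φ₁ · cos φ₂ · cos Δλ )
  = atan2(-0.45220, 0.57044) = -38.404° → normalised to [0°, 360°): 321.596°.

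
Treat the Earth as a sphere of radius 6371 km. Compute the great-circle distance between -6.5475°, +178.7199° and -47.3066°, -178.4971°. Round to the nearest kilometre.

Δλ = -178.4971 − 178.7199 = -357.2170°; wrapped into (−180°, 180°]: 2.7830°.
Δφ = -47.3066 − -6.5475 = -40.7591°.
a = sin²(Δφ/2) + cos φ₁ · cos φ₂ · sin²(Δλ/2) = 0.121667.
c = 2·atan2(√a, √(1−a)) = 0.71260 rad → d = 6371·c ≈ 4539.95 km.

4540 km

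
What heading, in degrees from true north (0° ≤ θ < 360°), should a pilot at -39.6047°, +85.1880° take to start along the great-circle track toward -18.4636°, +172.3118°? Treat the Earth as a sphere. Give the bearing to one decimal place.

102.7°

Δλ = 172.3118 − 85.1880 = 87.1238°.
θ = atan2( sin Δλ · cos φ₂ , cos φ₁ · sin φ₂ − sin φ₁ · cos φ₂ · cos Δλ )
  = atan2(0.94733, -0.21367) = 102.710° → normalised to [0°, 360°): 102.710°.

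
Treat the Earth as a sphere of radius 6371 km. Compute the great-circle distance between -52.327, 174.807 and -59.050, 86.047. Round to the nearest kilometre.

Δλ = 86.047 − 174.807 = -88.760°.
Δφ = -59.050 − -52.327 = -6.723°.
a = sin²(Δφ/2) + cos φ₁ · cos φ₂ · sin²(Δλ/2) = 0.157192.
c = 2·atan2(√a, √(1−a)) = 0.81535 rad → d = 6371·c ≈ 5194.58 km.

5195 km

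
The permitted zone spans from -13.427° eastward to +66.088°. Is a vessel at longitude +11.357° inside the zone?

Yes

Band width going east from -13.427° to +66.088°: ((66.088 − -13.427) mod 360) = 79.515°.
Offset of +11.357° east of the west edge: ((11.357 − -13.427) mod 360) = 24.784°.
24.784° ≤ 79.515° ⇒ inside.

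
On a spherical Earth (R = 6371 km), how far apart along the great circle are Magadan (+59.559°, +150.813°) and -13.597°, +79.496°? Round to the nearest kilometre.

10294 km

Δλ = 79.496 − 150.813 = -71.317°.
Δφ = -13.597 − 59.559 = -73.156°.
a = sin²(Δφ/2) + cos φ₁ · cos φ₂ · sin²(Δλ/2) = 0.522468.
c = 2·atan2(√a, √(1−a)) = 1.61575 rad → d = 6371·c ≈ 10293.93 km.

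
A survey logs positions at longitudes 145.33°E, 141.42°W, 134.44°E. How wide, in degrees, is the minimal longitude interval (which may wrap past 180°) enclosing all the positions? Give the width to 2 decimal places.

84.14°

Sort the longitudes: -141.42°, +134.44°, +145.33°.
Eastward gaps between consecutive values (wrapping around): 275.86°, 10.89°, 73.25°.
Largest gap = 275.86° ⇒ minimal covering band is its complement: 360° − 275.86° = 84.14°.
Band runs from +134.44° eastward to -141.42°, crossing the antimeridian.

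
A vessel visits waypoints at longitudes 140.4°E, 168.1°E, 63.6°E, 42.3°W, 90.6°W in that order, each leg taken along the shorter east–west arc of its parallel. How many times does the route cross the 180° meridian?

0

Leg 1: +140.4° → +168.1°, shortest Δλ = 27.7° (east) — does not cross 180°.
Leg 2: +168.1° → +63.6°, shortest Δλ = -104.5° (west) — does not cross 180°.
Leg 3: +63.6° → -42.3°, shortest Δλ = -105.9° (west) — does not cross 180°.
Leg 4: -42.3° → -90.6°, shortest Δλ = -48.3° (west) — does not cross 180°.
Total crossings: 0.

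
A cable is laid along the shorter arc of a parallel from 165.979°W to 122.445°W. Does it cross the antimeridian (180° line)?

No

Signed shortest Δλ = ((-122.445 − -165.979 + 180) mod 360) − 180 = 43.534°.
Going east by 43.534° from -165.979° reaches -122.445° without touching 180°.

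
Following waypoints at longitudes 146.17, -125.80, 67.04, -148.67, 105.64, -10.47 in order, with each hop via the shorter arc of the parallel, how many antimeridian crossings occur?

4

Leg 1: +146.17° → -125.80°, shortest Δλ = 88.03° (east) — crosses 180°.
Leg 2: -125.80° → +67.04°, shortest Δλ = -167.16° (west) — crosses 180°.
Leg 3: +67.04° → -148.67°, shortest Δλ = 144.29° (east) — crosses 180°.
Leg 4: -148.67° → +105.64°, shortest Δλ = -105.69° (west) — crosses 180°.
Leg 5: +105.64° → -10.47°, shortest Δλ = -116.11° (west) — does not cross 180°.
Total crossings: 4.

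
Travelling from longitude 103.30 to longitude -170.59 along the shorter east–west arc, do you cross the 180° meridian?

Naïve |-170.59 − 103.30| = 273.89° > 180°, so the shorter arc goes the other way round — across 180°.
Signed shortest Δλ = ((-170.59 − 103.30 + 180) mod 360) − 180 = 86.11°.
Going east by 86.11° from +103.30° passes through 180° before reaching -170.59°.

Yes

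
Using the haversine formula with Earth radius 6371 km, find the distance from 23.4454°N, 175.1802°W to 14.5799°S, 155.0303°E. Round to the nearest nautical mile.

Δλ = 155.0303 − -175.1802 = 330.2105°; wrapped into (−180°, 180°]: -29.7895°.
Δφ = -14.5799 − 23.4454 = -38.0253°.
a = sin²(Δφ/2) + cos φ₁ · cos φ₂ · sin²(Δλ/2) = 0.164795.
c = 2·atan2(√a, √(1−a)) = 0.83604 rad → d = 6371·c ≈ 5326.39 km ≈ 2876.02 nmi.

2876 nmi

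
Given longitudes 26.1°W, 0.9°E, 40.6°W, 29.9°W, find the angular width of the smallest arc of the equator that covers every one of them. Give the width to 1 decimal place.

Sort the longitudes: -40.6°, -29.9°, -26.1°, +0.9°.
Eastward gaps between consecutive values (wrapping around): 10.7°, 3.8°, 27.0°, 318.5°.
Largest gap = 318.5° ⇒ minimal covering band is its complement: 360° − 318.5° = 41.5°.
Band runs from -40.6° eastward to +0.9°.

41.5°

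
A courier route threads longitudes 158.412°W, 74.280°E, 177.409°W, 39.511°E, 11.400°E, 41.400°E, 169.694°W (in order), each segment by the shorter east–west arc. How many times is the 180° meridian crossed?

4

Leg 1: -158.412° → +74.280°, shortest Δλ = -127.308° (west) — crosses 180°.
Leg 2: +74.280° → -177.409°, shortest Δλ = 108.311° (east) — crosses 180°.
Leg 3: -177.409° → +39.511°, shortest Δλ = -143.08° (west) — crosses 180°.
Leg 4: +39.511° → +11.400°, shortest Δλ = -28.111° (west) — does not cross 180°.
Leg 5: +11.400° → +41.400°, shortest Δλ = 30.0° (east) — does not cross 180°.
Leg 6: +41.400° → -169.694°, shortest Δλ = 148.906° (east) — crosses 180°.
Total crossings: 4.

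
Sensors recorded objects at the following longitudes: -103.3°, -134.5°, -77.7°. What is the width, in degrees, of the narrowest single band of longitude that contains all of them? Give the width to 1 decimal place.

Sort the longitudes: -134.5°, -103.3°, -77.7°.
Eastward gaps between consecutive values (wrapping around): 31.2°, 25.6°, 303.2°.
Largest gap = 303.2° ⇒ minimal covering band is its complement: 360° − 303.2° = 56.8°.
Band runs from -134.5° eastward to -77.7°.

56.8°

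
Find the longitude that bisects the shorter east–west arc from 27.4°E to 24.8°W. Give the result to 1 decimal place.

1.3°E

Signed shortest Δλ from +27.4° to -24.8° is -52.2°.
Midpoint longitude = +27.4° + (-52.2°)/2 = +27.4° − 26.1° = +1.3°.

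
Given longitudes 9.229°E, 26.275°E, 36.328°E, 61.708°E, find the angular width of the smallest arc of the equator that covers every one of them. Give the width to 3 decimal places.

Sort the longitudes: +9.229°, +26.275°, +36.328°, +61.708°.
Eastward gaps between consecutive values (wrapping around): 17.046°, 10.053°, 25.380°, 307.521°.
Largest gap = 307.521° ⇒ minimal covering band is its complement: 360° − 307.521° = 52.479°.
Band runs from +9.229° eastward to +61.708°.

52.479°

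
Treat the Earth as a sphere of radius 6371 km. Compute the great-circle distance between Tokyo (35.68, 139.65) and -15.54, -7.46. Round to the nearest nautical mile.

Δλ = -7.46 − 139.65 = -147.11°.
Δφ = -15.54 − 35.68 = -51.22°.
a = sin²(Δφ/2) + cos φ₁ · cos φ₂ · sin²(Δλ/2) = 0.906708.
c = 2·atan2(√a, √(1−a)) = 2.52080 rad → d = 6371·c ≈ 16060.00 km ≈ 8671.71 nmi.

8672 nmi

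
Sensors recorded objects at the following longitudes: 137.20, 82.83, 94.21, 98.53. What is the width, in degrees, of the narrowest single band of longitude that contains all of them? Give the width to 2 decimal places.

Sort the longitudes: +82.83°, +94.21°, +98.53°, +137.20°.
Eastward gaps between consecutive values (wrapping around): 11.38°, 4.32°, 38.67°, 305.63°.
Largest gap = 305.63° ⇒ minimal covering band is its complement: 360° − 305.63° = 54.37°.
Band runs from +82.83° eastward to +137.20°.

54.37°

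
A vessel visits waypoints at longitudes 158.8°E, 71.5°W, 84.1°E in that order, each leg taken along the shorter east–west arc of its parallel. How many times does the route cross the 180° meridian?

1

Leg 1: +158.8° → -71.5°, shortest Δλ = 129.7° (east) — crosses 180°.
Leg 2: -71.5° → +84.1°, shortest Δλ = 155.6° (east) — does not cross 180°.
Total crossings: 1.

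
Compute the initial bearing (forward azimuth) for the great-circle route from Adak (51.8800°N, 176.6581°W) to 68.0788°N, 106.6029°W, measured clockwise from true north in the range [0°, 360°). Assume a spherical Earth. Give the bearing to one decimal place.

Δλ = -106.6029 − -176.6581 = 70.0552°.
θ = atan2( sin Δλ · cos φ₂ , cos φ₁ · sin φ₂ − sin φ₁ · cos φ₂ · cos Δλ )
  = atan2(0.35094, 0.47249) = 36.603° → normalised to [0°, 360°): 36.603°.

36.6°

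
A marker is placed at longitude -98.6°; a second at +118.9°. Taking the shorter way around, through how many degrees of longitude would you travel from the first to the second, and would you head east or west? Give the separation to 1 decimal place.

142.5° west

Raw difference: 118.9 − -98.6 = 217.5°.
Normalise into (−180°, 180°]: 217.5° − 360° = -142.5°.
Negative ⇒ the second point lies to the west; separation 142.5°.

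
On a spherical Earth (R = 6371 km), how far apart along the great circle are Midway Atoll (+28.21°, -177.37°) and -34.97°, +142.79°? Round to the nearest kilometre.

Δλ = 142.79 − -177.37 = 320.16°; wrapped into (−180°, 180°]: -39.84°.
Δφ = -34.97 − 28.21 = -63.18°.
a = sin²(Δφ/2) + cos φ₁ · cos φ₂ · sin²(Δλ/2) = 0.358230.
c = 2·atan2(√a, √(1−a)) = 1.28331 rad → d = 6371·c ≈ 8175.99 km.

8176 km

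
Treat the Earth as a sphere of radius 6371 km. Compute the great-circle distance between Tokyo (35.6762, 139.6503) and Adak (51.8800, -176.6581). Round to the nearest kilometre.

3867 km

Δλ = -176.6581 − 139.6503 = -316.3084°; wrapped into (−180°, 180°]: 43.6916°.
Δφ = 51.8800 − 35.6762 = 16.2038°.
a = sin²(Δφ/2) + cos φ₁ · cos φ₂ · sin²(Δλ/2) = 0.089297.
c = 2·atan2(√a, √(1−a)) = 0.60692 rad → d = 6371·c ≈ 3866.72 km.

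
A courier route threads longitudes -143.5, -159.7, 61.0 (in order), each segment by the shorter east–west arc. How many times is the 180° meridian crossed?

Leg 1: -143.5° → -159.7°, shortest Δλ = -16.2° (west) — does not cross 180°.
Leg 2: -159.7° → +61.0°, shortest Δλ = -139.3° (west) — crosses 180°.
Total crossings: 1.

1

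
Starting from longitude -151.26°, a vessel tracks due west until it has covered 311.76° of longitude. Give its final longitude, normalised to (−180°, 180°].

Start at -151.26°; shift −311.76° → -463.02°.
-463.02° lies outside (−180°, 180°]; add 360° → -103.02°.

-103.02°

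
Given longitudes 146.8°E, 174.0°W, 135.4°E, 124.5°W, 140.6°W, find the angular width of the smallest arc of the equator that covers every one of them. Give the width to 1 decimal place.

Sort the longitudes: -174.0°, -140.6°, -124.5°, +135.4°, +146.8°.
Eastward gaps between consecutive values (wrapping around): 33.4°, 16.1°, 259.9°, 11.4°, 39.2°.
Largest gap = 259.9° ⇒ minimal covering band is its complement: 360° − 259.9° = 100.1°.
Band runs from +135.4° eastward to -124.5°, crossing the antimeridian.

100.1°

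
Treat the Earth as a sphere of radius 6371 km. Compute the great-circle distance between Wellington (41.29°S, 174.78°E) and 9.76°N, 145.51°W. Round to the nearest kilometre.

Δλ = -145.51 − 174.78 = -320.29°; wrapped into (−180°, 180°]: 39.71°.
Δφ = 9.76 − -41.29 = 51.05°.
a = sin²(Δφ/2) + cos φ₁ · cos φ₂ · sin²(Δλ/2) = 0.271101.
c = 2·atan2(√a, √(1−a)) = 1.09528 rad → d = 6371·c ≈ 6978.02 km.

6978 km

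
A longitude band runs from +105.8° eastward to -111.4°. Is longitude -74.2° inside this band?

Band width going east from +105.8° to -111.4°: ((-111.4 − 105.8) mod 360) = 142.8°.
Offset of -74.2° east of the west edge: ((-74.2 − 105.8) mod 360) = 180.0°.
180.0° > 142.8° ⇒ outside.

No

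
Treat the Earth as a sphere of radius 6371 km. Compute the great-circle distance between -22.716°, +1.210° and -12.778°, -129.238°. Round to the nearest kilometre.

13330 km

Δλ = -129.238 − 1.210 = -130.448°.
Δφ = -12.778 − -22.716 = 9.938°.
a = sin²(Δφ/2) + cos φ₁ · cos φ₂ · sin²(Δλ/2) = 0.749102.
c = 2·atan2(√a, √(1−a)) = 2.09232 rad → d = 6371·c ≈ 13330.18 km.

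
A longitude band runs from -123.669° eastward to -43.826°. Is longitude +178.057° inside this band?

No

Band width going east from -123.669° to -43.826°: ((-43.826 − -123.669) mod 360) = 79.843°.
Offset of +178.057° east of the west edge: ((178.057 − -123.669) mod 360) = 301.726°.
301.726° > 79.843° ⇒ outside.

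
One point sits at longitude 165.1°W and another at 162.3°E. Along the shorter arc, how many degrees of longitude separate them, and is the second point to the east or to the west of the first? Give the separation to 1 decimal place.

Raw difference: 162.3 − -165.1 = 327.4°.
Normalise into (−180°, 180°]: 327.4° − 360° = -32.6°.
Negative ⇒ the second point lies to the west; separation 32.6°.

32.6° west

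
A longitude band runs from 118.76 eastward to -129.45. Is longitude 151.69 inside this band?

Yes

Band width going east from +118.76° to -129.45°: ((-129.45 − 118.76) mod 360) = 111.79°.
Offset of +151.69° east of the west edge: ((151.69 − 118.76) mod 360) = 32.93°.
32.93° ≤ 111.79° ⇒ inside.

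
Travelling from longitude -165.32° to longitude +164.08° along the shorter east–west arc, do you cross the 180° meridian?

Yes

Naïve |164.08 − -165.32| = 329.4° > 180°, so the shorter arc goes the other way round — across 180°.
Signed shortest Δλ = ((164.08 − -165.32 + 180) mod 360) − 180 = -30.6°.
Going west by 30.6° from -165.32° passes through 180° before reaching +164.08°.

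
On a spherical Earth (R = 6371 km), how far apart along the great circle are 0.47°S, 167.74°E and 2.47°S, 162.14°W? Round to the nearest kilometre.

Δλ = -162.14 − 167.74 = -329.88°; wrapped into (−180°, 180°]: 30.12°.
Δφ = -2.47 − -0.47 = -2.00°.
a = sin²(Δφ/2) + cos φ₁ · cos φ₂ · sin²(Δλ/2) = 0.067751.
c = 2·atan2(√a, √(1−a)) = 0.52665 rad → d = 6371·c ≈ 3355.27 km.

3355 km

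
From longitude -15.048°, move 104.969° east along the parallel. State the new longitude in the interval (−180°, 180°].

Start at -15.048°; shift +104.969° → +89.921°.
+89.921° already lies in (−180°, 180°].

+89.921°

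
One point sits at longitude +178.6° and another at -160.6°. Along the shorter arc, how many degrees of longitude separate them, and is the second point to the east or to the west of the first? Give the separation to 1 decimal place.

20.8° east

Raw difference: -160.6 − 178.6 = -339.2°.
Normalise into (−180°, 180°]: -339.2° + 360° = 20.8°.
Positive ⇒ the second point lies to the east; separation 20.8°.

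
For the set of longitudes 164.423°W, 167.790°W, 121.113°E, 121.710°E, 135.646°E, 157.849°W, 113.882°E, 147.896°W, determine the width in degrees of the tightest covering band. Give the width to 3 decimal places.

Sort the longitudes: -167.790°, -164.423°, -157.849°, -147.896°, +113.882°, +121.113°, +121.710°, +135.646°.
Eastward gaps between consecutive values (wrapping around): 3.367°, 6.574°, 9.953°, 261.778°, 7.231°, 0.597°, 13.936°, 56.564°.
Largest gap = 261.778° ⇒ minimal covering band is its complement: 360° − 261.778° = 98.222°.
Band runs from +113.882° eastward to -147.896°, crossing the antimeridian.

98.222°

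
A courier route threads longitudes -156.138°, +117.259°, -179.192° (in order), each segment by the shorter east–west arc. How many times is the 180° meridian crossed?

Leg 1: -156.138° → +117.259°, shortest Δλ = -86.603° (west) — crosses 180°.
Leg 2: +117.259° → -179.192°, shortest Δλ = 63.549° (east) — crosses 180°.
Total crossings: 2.

2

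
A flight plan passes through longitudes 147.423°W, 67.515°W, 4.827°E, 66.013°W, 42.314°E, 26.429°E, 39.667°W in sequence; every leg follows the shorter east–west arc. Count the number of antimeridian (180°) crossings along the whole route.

0

Leg 1: -147.423° → -67.515°, shortest Δλ = 79.908° (east) — does not cross 180°.
Leg 2: -67.515° → +4.827°, shortest Δλ = 72.342° (east) — does not cross 180°.
Leg 3: +4.827° → -66.013°, shortest Δλ = -70.84° (west) — does not cross 180°.
Leg 4: -66.013° → +42.314°, shortest Δλ = 108.327° (east) — does not cross 180°.
Leg 5: +42.314° → +26.429°, shortest Δλ = -15.885° (west) — does not cross 180°.
Leg 6: +26.429° → -39.667°, shortest Δλ = -66.096° (west) — does not cross 180°.
Total crossings: 0.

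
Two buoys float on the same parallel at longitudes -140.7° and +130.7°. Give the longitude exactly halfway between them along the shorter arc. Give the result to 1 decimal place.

+175.0°

Signed shortest Δλ from -140.7° to +130.7° is -88.6°.
Midpoint longitude = -140.7° + (-88.6°)/2 = -140.7° − 44.3° = -185.0°.
Normalise into (−180°, 180°]: +175.0°.
(The naïve average (-140.7 + +130.7)/2 = -5.0° is on the wrong side of the globe.)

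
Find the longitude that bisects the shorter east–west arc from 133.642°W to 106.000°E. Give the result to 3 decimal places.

166.179°E

Signed shortest Δλ from -133.642° to +106.000° is -120.358°.
Midpoint longitude = -133.642° + (-120.358°)/2 = -133.642° − 60.179° = -193.821°.
Normalise into (−180°, 180°]: +166.179°.
(The naïve average (-133.642 + +106.000)/2 = -13.821° is on the wrong side of the globe.)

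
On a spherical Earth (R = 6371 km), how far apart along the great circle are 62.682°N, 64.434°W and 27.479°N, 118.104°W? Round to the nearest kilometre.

Δλ = -118.104 − -64.434 = -53.670°.
Δφ = 27.479 − 62.682 = -35.203°.
a = sin²(Δφ/2) + cos φ₁ · cos φ₂ · sin²(Δλ/2) = 0.174413.
c = 2·atan2(√a, √(1−a)) = 0.86167 rad → d = 6371·c ≈ 5489.68 km.

5490 km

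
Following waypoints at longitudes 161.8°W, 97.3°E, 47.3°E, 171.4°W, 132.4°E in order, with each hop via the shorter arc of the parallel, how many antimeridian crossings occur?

Leg 1: -161.8° → +97.3°, shortest Δλ = -100.9° (west) — crosses 180°.
Leg 2: +97.3° → +47.3°, shortest Δλ = -50.0° (west) — does not cross 180°.
Leg 3: +47.3° → -171.4°, shortest Δλ = 141.3° (east) — crosses 180°.
Leg 4: -171.4° → +132.4°, shortest Δλ = -56.2° (west) — crosses 180°.
Total crossings: 3.

3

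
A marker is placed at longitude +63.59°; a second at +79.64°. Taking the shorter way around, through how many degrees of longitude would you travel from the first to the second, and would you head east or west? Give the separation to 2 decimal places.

16.05° east

Raw difference: 79.64 − 63.59 = 16.05°.
Normalise into (−180°, 180°]: 16.05° stays 16.05°.
Positive ⇒ the second point lies to the east; separation 16.05°.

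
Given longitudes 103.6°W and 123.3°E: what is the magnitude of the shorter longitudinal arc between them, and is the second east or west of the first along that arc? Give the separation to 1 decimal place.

133.1° west

Raw difference: 123.3 − -103.6 = 226.9°.
Normalise into (−180°, 180°]: 226.9° − 360° = -133.1°.
Negative ⇒ the second point lies to the west; separation 133.1°.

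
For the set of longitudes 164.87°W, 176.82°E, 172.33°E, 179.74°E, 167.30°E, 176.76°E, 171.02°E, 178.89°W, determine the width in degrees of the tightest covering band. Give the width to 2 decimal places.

Sort the longitudes: -178.89°, -164.87°, +167.30°, +171.02°, +172.33°, +176.76°, +176.82°, +179.74°.
Eastward gaps between consecutive values (wrapping around): 14.02°, 332.17°, 3.72°, 1.31°, 4.43°, 0.06°, 2.92°, 1.37°.
Largest gap = 332.17° ⇒ minimal covering band is its complement: 360° − 332.17° = 27.83°.
Band runs from +167.30° eastward to -164.87°, crossing the antimeridian.

27.83°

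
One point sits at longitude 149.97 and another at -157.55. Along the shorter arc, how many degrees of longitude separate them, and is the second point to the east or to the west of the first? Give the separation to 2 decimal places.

Raw difference: -157.55 − 149.97 = -307.52°.
Normalise into (−180°, 180°]: -307.52° + 360° = 52.48°.
Positive ⇒ the second point lies to the east; separation 52.48°.

52.48° east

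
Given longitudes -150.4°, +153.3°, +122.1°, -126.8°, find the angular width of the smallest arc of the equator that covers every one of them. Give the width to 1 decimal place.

111.1°

Sort the longitudes: -150.4°, -126.8°, +122.1°, +153.3°.
Eastward gaps between consecutive values (wrapping around): 23.6°, 248.9°, 31.2°, 56.3°.
Largest gap = 248.9° ⇒ minimal covering band is its complement: 360° − 248.9° = 111.1°.
Band runs from +122.1° eastward to -126.8°, crossing the antimeridian.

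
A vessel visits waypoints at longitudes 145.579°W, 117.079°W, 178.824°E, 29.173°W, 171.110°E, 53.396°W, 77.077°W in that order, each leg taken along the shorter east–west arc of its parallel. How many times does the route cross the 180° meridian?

4

Leg 1: -145.579° → -117.079°, shortest Δλ = 28.5° (east) — does not cross 180°.
Leg 2: -117.079° → +178.824°, shortest Δλ = -64.097° (west) — crosses 180°.
Leg 3: +178.824° → -29.173°, shortest Δλ = 152.003° (east) — crosses 180°.
Leg 4: -29.173° → +171.110°, shortest Δλ = -159.717° (west) — crosses 180°.
Leg 5: +171.110° → -53.396°, shortest Δλ = 135.494° (east) — crosses 180°.
Leg 6: -53.396° → -77.077°, shortest Δλ = -23.681° (west) — does not cross 180°.
Total crossings: 4.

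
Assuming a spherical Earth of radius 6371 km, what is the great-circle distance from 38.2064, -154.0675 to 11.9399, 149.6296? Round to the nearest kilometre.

6263 km

Δλ = 149.6296 − -154.0675 = 303.6971°; wrapped into (−180°, 180°]: -56.3029°.
Δφ = 11.9399 − 38.2064 = -26.2665°.
a = sin²(Δφ/2) + cos φ₁ · cos φ₂ · sin²(Δλ/2) = 0.222759.
c = 2·atan2(√a, √(1−a)) = 0.98305 rad → d = 6371·c ≈ 6263.04 km.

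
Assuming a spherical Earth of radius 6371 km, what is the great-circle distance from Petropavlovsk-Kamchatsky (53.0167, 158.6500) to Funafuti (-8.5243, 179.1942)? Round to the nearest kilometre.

Δλ = 179.1942 − 158.6500 = 20.5442°.
Δφ = -8.5243 − 53.0167 = -61.5410°.
a = sin²(Δφ/2) + cos φ₁ · cos φ₂ · sin²(Δλ/2) = 0.280654.
c = 2·atan2(√a, √(1−a)) = 1.11665 rad → d = 6371·c ≈ 7114.19 km.

7114 km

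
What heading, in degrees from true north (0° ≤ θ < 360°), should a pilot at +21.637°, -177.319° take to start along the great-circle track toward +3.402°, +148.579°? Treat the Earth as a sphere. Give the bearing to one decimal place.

246.0°

Δλ = 148.579 − -177.319 = 325.898°; wrapped into (−180°, 180°]: -34.102°.
θ = atan2( sin Δλ · cos φ₂ , cos φ₁ · sin φ₂ − sin φ₁ · cos φ₂ · cos Δλ )
  = atan2(-0.55968, -0.24962) = -114.037° → normalised to [0°, 360°): 245.963°.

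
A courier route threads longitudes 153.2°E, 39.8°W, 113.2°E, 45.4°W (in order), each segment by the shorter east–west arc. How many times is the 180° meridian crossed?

Leg 1: +153.2° → -39.8°, shortest Δλ = 167.0° (east) — crosses 180°.
Leg 2: -39.8° → +113.2°, shortest Δλ = 153.0° (east) — does not cross 180°.
Leg 3: +113.2° → -45.4°, shortest Δλ = -158.6° (west) — does not cross 180°.
Total crossings: 1.

1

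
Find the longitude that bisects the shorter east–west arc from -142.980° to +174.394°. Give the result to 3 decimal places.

-164.293°

Signed shortest Δλ from -142.980° to +174.394° is -42.626°.
Midpoint longitude = -142.980° + (-42.626°)/2 = -142.980° − 21.313° = -164.293°.
(The naïve average (-142.980 + +174.394)/2 = 15.707° is on the wrong side of the globe.)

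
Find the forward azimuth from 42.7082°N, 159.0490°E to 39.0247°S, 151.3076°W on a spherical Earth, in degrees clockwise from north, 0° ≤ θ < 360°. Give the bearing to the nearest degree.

Δλ = -151.3076 − 159.0490 = -310.3566°; wrapped into (−180°, 180°]: 49.6434°.
θ = atan2( sin Δλ · cos φ₂ , cos φ₁ · sin φ₂ − sin φ₁ · cos φ₂ · cos Δλ )
  = atan2(0.59200, -0.80389) = 143.631° → normalised to [0°, 360°): 143.631°.

144°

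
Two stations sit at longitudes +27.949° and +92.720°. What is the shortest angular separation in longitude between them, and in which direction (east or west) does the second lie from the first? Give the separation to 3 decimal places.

Raw difference: 92.720 − 27.949 = 64.771°.
Normalise into (−180°, 180°]: 64.771° stays 64.771°.
Positive ⇒ the second point lies to the east; separation 64.771°.

64.771° east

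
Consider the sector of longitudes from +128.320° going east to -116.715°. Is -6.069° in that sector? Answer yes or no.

Band width going east from +128.320° to -116.715°: ((-116.715 − 128.320) mod 360) = 114.965°.
Offset of -6.069° east of the west edge: ((-6.069 − 128.320) mod 360) = 225.611°.
225.611° > 114.965° ⇒ outside.

No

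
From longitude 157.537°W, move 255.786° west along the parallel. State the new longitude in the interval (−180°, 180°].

53.323°W

Start at -157.537°; shift −255.786° → -413.323°.
-413.323° lies outside (−180°, 180°]; add 360° → -53.323°.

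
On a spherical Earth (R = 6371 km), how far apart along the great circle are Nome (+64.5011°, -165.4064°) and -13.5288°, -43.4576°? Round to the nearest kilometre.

12858 km

Δλ = -43.4576 − -165.4064 = 121.9488°.
Δφ = -13.5288 − 64.5011 = -78.0299°.
a = sin²(Δφ/2) + cos φ₁ · cos φ₂ · sin²(Δλ/2) = 0.716314.
c = 2·atan2(√a, √(1−a)) = 2.01820 rad → d = 6371·c ≈ 12857.96 km.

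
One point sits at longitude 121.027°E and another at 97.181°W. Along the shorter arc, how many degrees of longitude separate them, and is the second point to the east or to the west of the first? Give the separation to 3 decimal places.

Raw difference: -97.181 − 121.027 = -218.208°.
Normalise into (−180°, 180°]: -218.208° + 360° = 141.792°.
Positive ⇒ the second point lies to the east; separation 141.792°.

141.792° east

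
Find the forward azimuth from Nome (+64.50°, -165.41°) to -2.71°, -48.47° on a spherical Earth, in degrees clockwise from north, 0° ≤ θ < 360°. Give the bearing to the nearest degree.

66°

Δλ = -48.47 − -165.41 = 116.94°.
θ = atan2( sin Δλ · cos φ₂ , cos φ₁ · sin φ₂ − sin φ₁ · cos φ₂ · cos Δλ )
  = atan2(0.89048, 0.38811) = 66.450° → normalised to [0°, 360°): 66.450°.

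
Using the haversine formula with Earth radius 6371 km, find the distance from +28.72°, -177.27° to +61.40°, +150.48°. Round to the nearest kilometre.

4339 km

Δλ = 150.48 − -177.27 = 327.75°; wrapped into (−180°, 180°]: -32.25°.
Δφ = 61.40 − 28.72 = 32.68°.
a = sin²(Δφ/2) + cos φ₁ · cos φ₂ · sin²(Δλ/2) = 0.111532.
c = 2·atan2(√a, √(1−a)) = 0.68101 rad → d = 6371·c ≈ 4338.73 km.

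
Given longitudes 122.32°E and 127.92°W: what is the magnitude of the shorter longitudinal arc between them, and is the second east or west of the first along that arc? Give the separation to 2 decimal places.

Raw difference: -127.92 − 122.32 = -250.24°.
Normalise into (−180°, 180°]: -250.24° + 360° = 109.76°.
Positive ⇒ the second point lies to the east; separation 109.76°.

109.76° east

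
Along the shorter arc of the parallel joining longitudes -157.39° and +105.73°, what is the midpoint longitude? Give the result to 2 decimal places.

+154.17°

Signed shortest Δλ from -157.39° to +105.73° is -96.88°.
Midpoint longitude = -157.39° + (-96.88°)/2 = -157.39° − 48.44° = -205.83°.
Normalise into (−180°, 180°]: +154.17°.
(The naïve average (-157.39 + +105.73)/2 = -25.83° is on the wrong side of the globe.)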